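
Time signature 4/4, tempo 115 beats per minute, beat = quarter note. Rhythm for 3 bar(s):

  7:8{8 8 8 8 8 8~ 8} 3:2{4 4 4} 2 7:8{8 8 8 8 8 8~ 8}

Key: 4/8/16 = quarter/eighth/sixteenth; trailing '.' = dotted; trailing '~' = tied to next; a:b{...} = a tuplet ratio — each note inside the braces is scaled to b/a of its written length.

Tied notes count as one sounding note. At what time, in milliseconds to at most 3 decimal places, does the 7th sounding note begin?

note 7 onset = 4b = 2086.957ms

1. 0.0ms @ 0 + 298.137ms (4/7)
2. 298.137ms @ 4/7 + 298.137ms (4/7)
3. 596.273ms @ 8/7 + 298.137ms (4/7)
4. 894.41ms @ 12/7 + 298.137ms (4/7)
5. 1192.547ms @ 16/7 + 298.137ms (4/7)
6. 1490.683ms @ 20/7 + 596.273ms (8/7)
7. 2086.957ms @ 4 + 347.826ms (2/3)
8. 2434.783ms @ 14/3 + 347.826ms (2/3)
9. 2782.609ms @ 16/3 + 347.826ms (2/3)
10. 3130.435ms @ 6 + 1043.478ms (2)
11. 4173.913ms @ 8 + 298.137ms (4/7)
12. 4472.05ms @ 60/7 + 298.137ms (4/7)
13. 4770.186ms @ 64/7 + 298.137ms (4/7)
14. 5068.323ms @ 68/7 + 298.137ms (4/7)
15. 5366.46ms @ 72/7 + 298.137ms (4/7)
16. 5664.596ms @ 76/7 + 596.273ms (8/7)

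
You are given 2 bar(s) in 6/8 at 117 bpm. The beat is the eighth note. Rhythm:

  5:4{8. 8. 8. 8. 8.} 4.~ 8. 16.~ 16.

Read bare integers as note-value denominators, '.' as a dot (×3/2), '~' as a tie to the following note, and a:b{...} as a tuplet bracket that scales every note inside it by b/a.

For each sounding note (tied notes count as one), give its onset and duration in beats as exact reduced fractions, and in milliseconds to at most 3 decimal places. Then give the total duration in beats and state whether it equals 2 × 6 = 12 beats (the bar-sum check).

1) 0.0ms=0b +615.385ms=6/5b
2) 615.385ms=6/5b +615.385ms=6/5b
3) 1230.769ms=12/5b +615.385ms=6/5b
4) 1846.154ms=18/5b +615.385ms=6/5b
5) 2461.538ms=24/5b +615.385ms=6/5b
6) 3076.923ms=6b +2307.692ms=9/2b
7) 5384.615ms=21/2b +769.231ms=3/2b
Σ=12b of 12 (117bpm 6/8) — PASS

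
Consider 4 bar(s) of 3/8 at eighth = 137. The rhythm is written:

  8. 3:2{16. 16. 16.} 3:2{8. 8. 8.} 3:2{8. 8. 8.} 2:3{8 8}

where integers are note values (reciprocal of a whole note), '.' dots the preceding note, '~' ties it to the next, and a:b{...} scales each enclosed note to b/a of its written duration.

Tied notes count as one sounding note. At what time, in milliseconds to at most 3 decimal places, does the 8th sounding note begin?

1. 0.0ms @ 0 + 656.934ms (3/2)
2. 656.934ms @ 3/2 + 218.978ms (1/2)
3. 875.912ms @ 2 + 218.978ms (1/2)
4. 1094.891ms @ 5/2 + 218.978ms (1/2)
5. 1313.869ms @ 3 + 437.956ms (1)
6. 1751.825ms @ 4 + 437.956ms (1)
7. 2189.781ms @ 5 + 437.956ms (1)
8. 2627.737ms @ 6 + 437.956ms (1)
9. 3065.693ms @ 7 + 437.956ms (1)
10. 3503.65ms @ 8 + 437.956ms (1)
11. 3941.606ms @ 9 + 656.934ms (3/2)
12. 4598.54ms @ 21/2 + 656.934ms (3/2)

note 8 onset = 6b = 2627.737ms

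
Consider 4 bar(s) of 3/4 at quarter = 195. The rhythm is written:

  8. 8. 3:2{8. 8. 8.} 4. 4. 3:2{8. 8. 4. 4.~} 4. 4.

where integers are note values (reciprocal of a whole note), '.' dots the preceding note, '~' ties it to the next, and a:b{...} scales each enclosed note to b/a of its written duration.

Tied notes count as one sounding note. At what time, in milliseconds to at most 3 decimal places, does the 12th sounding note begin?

note 12 onset = 21/2b = 3230.769ms

1. 0.0ms @ 0 + 230.769ms (3/4)
2. 230.769ms @ 3/4 + 230.769ms (3/4)
3. 461.538ms @ 3/2 + 153.846ms (1/2)
4. 615.385ms @ 2 + 153.846ms (1/2)
5. 769.231ms @ 5/2 + 153.846ms (1/2)
6. 923.077ms @ 3 + 461.538ms (3/2)
7. 1384.615ms @ 9/2 + 461.538ms (3/2)
8. 1846.154ms @ 6 + 153.846ms (1/2)
9. 2000.0ms @ 13/2 + 153.846ms (1/2)
10. 2153.846ms @ 7 + 307.692ms (1)
11. 2461.538ms @ 8 + 769.231ms (5/2)
12. 3230.769ms @ 21/2 + 461.538ms (3/2)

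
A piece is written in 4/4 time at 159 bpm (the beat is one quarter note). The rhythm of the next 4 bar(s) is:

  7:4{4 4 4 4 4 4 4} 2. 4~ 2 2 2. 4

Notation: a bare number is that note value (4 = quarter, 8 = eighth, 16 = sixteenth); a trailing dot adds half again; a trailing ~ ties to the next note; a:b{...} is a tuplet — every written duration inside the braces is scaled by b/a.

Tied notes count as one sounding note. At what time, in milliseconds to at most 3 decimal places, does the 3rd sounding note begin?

1. 0.0ms @ 0 + 215.633ms (4/7)
2. 215.633ms @ 4/7 + 215.633ms (4/7)
3. 431.267ms @ 8/7 + 215.633ms (4/7)
4. 646.9ms @ 12/7 + 215.633ms (4/7)
5. 862.534ms @ 16/7 + 215.633ms (4/7)
6. 1078.167ms @ 20/7 + 215.633ms (4/7)
7. 1293.801ms @ 24/7 + 215.633ms (4/7)
8. 1509.434ms @ 4 + 1132.075ms (3)
9. 2641.509ms @ 7 + 1132.075ms (3)
10. 3773.585ms @ 10 + 754.717ms (2)
11. 4528.302ms @ 12 + 1132.075ms (3)
12. 5660.377ms @ 15 + 377.358ms (1)

note 3 onset = 8/7b = 431.267ms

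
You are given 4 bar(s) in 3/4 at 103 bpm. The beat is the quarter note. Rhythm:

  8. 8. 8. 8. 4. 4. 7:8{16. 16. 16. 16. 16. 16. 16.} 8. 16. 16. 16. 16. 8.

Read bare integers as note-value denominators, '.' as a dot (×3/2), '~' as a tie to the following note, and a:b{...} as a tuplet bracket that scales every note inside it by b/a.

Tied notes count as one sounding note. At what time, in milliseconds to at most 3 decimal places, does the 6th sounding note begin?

1. 0.0ms @ 0 + 436.893ms (3/4)
2. 436.893ms @ 3/4 + 436.893ms (3/4)
3. 873.786ms @ 3/2 + 436.893ms (3/4)
4. 1310.68ms @ 9/4 + 436.893ms (3/4)
5. 1747.573ms @ 3 + 873.786ms (3/2)
6. 2621.359ms @ 9/2 + 873.786ms (3/2)
7. 3495.146ms @ 6 + 249.653ms (3/7)
8. 3744.799ms @ 45/7 + 249.653ms (3/7)
9. 3994.452ms @ 48/7 + 249.653ms (3/7)
10. 4244.105ms @ 51/7 + 249.653ms (3/7)
11. 4493.759ms @ 54/7 + 249.653ms (3/7)
12. 4743.412ms @ 57/7 + 249.653ms (3/7)
13. 4993.065ms @ 60/7 + 249.653ms (3/7)
14. 5242.718ms @ 9 + 436.893ms (3/4)
15. 5679.612ms @ 39/4 + 218.447ms (3/8)
16. 5898.058ms @ 81/8 + 218.447ms (3/8)
17. 6116.505ms @ 21/2 + 218.447ms (3/8)
18. 6334.951ms @ 87/8 + 218.447ms (3/8)
19. 6553.398ms @ 45/4 + 436.893ms (3/4)

note 6 onset = 9/2b = 2621.359ms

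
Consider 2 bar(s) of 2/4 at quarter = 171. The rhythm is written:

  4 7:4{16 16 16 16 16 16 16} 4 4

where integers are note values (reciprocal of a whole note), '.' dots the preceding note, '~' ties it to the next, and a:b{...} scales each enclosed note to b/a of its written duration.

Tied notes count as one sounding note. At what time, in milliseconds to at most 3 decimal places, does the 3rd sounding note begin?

note 3 onset = 8/7b = 401.003ms

1. 0.0ms @ 0 + 350.877ms (1)
2. 350.877ms @ 1 + 50.125ms (1/7)
3. 401.003ms @ 8/7 + 50.125ms (1/7)
4. 451.128ms @ 9/7 + 50.125ms (1/7)
5. 501.253ms @ 10/7 + 50.125ms (1/7)
6. 551.378ms @ 11/7 + 50.125ms (1/7)
7. 601.504ms @ 12/7 + 50.125ms (1/7)
8. 651.629ms @ 13/7 + 50.125ms (1/7)
9. 701.754ms @ 2 + 350.877ms (1)
10. 1052.632ms @ 3 + 350.877ms (1)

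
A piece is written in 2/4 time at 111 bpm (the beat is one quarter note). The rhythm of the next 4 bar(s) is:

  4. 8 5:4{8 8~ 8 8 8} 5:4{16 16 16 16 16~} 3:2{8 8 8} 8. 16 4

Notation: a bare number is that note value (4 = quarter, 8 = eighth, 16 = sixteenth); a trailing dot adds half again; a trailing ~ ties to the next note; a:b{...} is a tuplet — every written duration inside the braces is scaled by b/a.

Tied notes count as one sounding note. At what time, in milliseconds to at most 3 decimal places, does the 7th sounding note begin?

note 7 onset = 4b = 2162.162ms

1. 0.0ms @ 0 + 810.811ms (3/2)
2. 810.811ms @ 3/2 + 270.27ms (1/2)
3. 1081.081ms @ 2 + 216.216ms (2/5)
4. 1297.297ms @ 12/5 + 432.432ms (4/5)
5. 1729.73ms @ 16/5 + 216.216ms (2/5)
6. 1945.946ms @ 18/5 + 216.216ms (2/5)
7. 2162.162ms @ 4 + 108.108ms (1/5)
8. 2270.27ms @ 21/5 + 108.108ms (1/5)
9. 2378.378ms @ 22/5 + 108.108ms (1/5)
10. 2486.486ms @ 23/5 + 108.108ms (1/5)
11. 2594.595ms @ 24/5 + 288.288ms (8/15)
12. 2882.883ms @ 16/3 + 180.18ms (1/3)
13. 3063.063ms @ 17/3 + 180.18ms (1/3)
14. 3243.243ms @ 6 + 405.405ms (3/4)
15. 3648.649ms @ 27/4 + 135.135ms (1/4)
16. 3783.784ms @ 7 + 540.541ms (1)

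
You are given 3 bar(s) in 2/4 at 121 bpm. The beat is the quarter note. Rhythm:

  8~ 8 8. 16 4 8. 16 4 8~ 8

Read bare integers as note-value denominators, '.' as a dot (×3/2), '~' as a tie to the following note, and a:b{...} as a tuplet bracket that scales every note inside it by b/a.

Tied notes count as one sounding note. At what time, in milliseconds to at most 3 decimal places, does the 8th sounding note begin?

note 8 onset = 5b = 2479.339ms

1. 0.0ms @ 0 + 495.868ms (1)
2. 495.868ms @ 1 + 371.901ms (3/4)
3. 867.769ms @ 7/4 + 123.967ms (1/4)
4. 991.736ms @ 2 + 495.868ms (1)
5. 1487.603ms @ 3 + 371.901ms (3/4)
6. 1859.504ms @ 15/4 + 123.967ms (1/4)
7. 1983.471ms @ 4 + 495.868ms (1)
8. 2479.339ms @ 5 + 495.868ms (1)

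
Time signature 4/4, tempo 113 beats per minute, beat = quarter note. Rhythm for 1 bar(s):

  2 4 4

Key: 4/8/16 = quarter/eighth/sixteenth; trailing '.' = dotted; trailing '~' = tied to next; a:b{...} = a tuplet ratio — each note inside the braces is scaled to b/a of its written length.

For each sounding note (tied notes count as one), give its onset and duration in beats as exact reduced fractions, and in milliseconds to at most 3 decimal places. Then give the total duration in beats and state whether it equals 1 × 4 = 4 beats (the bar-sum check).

1) 0.0ms=0b +1061.947ms=2b
2) 1061.947ms=2b +530.973ms=1b
3) 1592.92ms=3b +530.973ms=1b
Σ=4b of 4 (113bpm 4/4) — PASS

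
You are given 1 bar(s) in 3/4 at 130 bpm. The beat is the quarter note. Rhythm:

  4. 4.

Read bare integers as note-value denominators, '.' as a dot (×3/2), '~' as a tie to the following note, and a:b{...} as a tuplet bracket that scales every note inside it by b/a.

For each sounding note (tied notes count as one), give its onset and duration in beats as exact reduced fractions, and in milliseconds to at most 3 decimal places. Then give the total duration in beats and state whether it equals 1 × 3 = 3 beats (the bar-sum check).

1) 0.0ms=0b +692.308ms=3/2b
2) 692.308ms=3/2b +692.308ms=3/2b
Σ=3b of 3 (130bpm 3/4) — PASS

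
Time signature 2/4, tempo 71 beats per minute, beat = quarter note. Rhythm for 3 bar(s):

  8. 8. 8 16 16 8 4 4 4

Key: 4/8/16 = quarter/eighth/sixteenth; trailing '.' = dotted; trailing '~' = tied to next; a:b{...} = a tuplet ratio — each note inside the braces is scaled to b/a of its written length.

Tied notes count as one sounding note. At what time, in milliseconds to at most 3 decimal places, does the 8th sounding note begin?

1. 0.0ms @ 0 + 633.803ms (3/4)
2. 633.803ms @ 3/4 + 633.803ms (3/4)
3. 1267.606ms @ 3/2 + 422.535ms (1/2)
4. 1690.141ms @ 2 + 211.268ms (1/4)
5. 1901.408ms @ 9/4 + 211.268ms (1/4)
6. 2112.676ms @ 5/2 + 422.535ms (1/2)
7. 2535.211ms @ 3 + 845.07ms (1)
8. 3380.282ms @ 4 + 845.07ms (1)
9. 4225.352ms @ 5 + 845.07ms (1)

note 8 onset = 4b = 3380.282ms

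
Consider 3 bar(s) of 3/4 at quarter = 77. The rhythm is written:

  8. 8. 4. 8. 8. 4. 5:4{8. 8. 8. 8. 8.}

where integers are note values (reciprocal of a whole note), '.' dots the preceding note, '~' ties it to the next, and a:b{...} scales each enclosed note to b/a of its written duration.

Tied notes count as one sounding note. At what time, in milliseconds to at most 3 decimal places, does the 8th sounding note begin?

note 8 onset = 33/5b = 5142.857ms

1. 0.0ms @ 0 + 584.416ms (3/4)
2. 584.416ms @ 3/4 + 584.416ms (3/4)
3. 1168.831ms @ 3/2 + 1168.831ms (3/2)
4. 2337.662ms @ 3 + 584.416ms (3/4)
5. 2922.078ms @ 15/4 + 584.416ms (3/4)
6. 3506.494ms @ 9/2 + 1168.831ms (3/2)
7. 4675.325ms @ 6 + 467.532ms (3/5)
8. 5142.857ms @ 33/5 + 467.532ms (3/5)
9. 5610.39ms @ 36/5 + 467.532ms (3/5)
10. 6077.922ms @ 39/5 + 467.532ms (3/5)
11. 6545.455ms @ 42/5 + 467.532ms (3/5)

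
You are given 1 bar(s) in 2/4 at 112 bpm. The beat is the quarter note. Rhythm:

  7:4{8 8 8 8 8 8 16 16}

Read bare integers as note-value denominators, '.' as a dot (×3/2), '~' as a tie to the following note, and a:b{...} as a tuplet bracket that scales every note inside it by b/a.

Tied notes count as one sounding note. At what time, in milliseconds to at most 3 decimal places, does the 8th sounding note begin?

note 8 onset = 13/7b = 994.898ms

1. 0.0ms @ 0 + 153.061ms (2/7)
2. 153.061ms @ 2/7 + 153.061ms (2/7)
3. 306.122ms @ 4/7 + 153.061ms (2/7)
4. 459.184ms @ 6/7 + 153.061ms (2/7)
5. 612.245ms @ 8/7 + 153.061ms (2/7)
6. 765.306ms @ 10/7 + 153.061ms (2/7)
7. 918.367ms @ 12/7 + 76.531ms (1/7)
8. 994.898ms @ 13/7 + 76.531ms (1/7)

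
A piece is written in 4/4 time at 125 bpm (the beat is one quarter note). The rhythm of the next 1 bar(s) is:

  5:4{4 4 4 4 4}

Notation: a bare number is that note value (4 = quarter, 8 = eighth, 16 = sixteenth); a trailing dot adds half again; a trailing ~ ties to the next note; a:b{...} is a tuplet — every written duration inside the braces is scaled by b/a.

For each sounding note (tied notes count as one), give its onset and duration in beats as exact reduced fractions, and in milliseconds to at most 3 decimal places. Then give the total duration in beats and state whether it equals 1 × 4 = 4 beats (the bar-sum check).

1) 0.0ms=0b +384.0ms=4/5b
2) 384.0ms=4/5b +384.0ms=4/5b
3) 768.0ms=8/5b +384.0ms=4/5b
4) 1152.0ms=12/5b +384.0ms=4/5b
5) 1536.0ms=16/5b +384.0ms=4/5b
Σ=4b of 4 (125bpm 4/4) — PASS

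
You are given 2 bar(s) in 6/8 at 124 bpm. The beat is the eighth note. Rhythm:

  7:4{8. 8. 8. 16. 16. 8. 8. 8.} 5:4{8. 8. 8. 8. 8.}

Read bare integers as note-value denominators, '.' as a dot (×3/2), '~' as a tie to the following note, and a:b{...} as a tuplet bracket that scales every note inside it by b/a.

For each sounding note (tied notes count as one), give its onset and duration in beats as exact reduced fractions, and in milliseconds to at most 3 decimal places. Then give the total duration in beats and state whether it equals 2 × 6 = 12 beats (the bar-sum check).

1) 0.0ms=0b +414.747ms=6/7b
2) 414.747ms=6/7b +414.747ms=6/7b
3) 829.493ms=12/7b +414.747ms=6/7b
4) 1244.24ms=18/7b +207.373ms=3/7b
5) 1451.613ms=3b +207.373ms=3/7b
6) 1658.986ms=24/7b +414.747ms=6/7b
7) 2073.733ms=30/7b +414.747ms=6/7b
8) 2488.479ms=36/7b +414.747ms=6/7b
9) 2903.226ms=6b +580.645ms=6/5b
10) 3483.871ms=36/5b +580.645ms=6/5b
11) 4064.516ms=42/5b +580.645ms=6/5b
12) 4645.161ms=48/5b +580.645ms=6/5b
13) 5225.806ms=54/5b +580.645ms=6/5b
Σ=12b of 12 (124bpm 6/8) — PASS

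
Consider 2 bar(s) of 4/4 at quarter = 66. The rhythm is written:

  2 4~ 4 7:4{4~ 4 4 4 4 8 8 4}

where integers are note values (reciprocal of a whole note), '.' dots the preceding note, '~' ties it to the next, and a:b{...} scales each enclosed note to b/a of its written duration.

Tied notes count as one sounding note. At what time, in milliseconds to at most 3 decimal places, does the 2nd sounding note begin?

note 2 onset = 2b = 1818.182ms

1. 0.0ms @ 0 + 1818.182ms (2)
2. 1818.182ms @ 2 + 1818.182ms (2)
3. 3636.364ms @ 4 + 1038.961ms (8/7)
4. 4675.325ms @ 36/7 + 519.481ms (4/7)
5. 5194.805ms @ 40/7 + 519.481ms (4/7)
6. 5714.286ms @ 44/7 + 519.481ms (4/7)
7. 6233.766ms @ 48/7 + 259.74ms (2/7)
8. 6493.506ms @ 50/7 + 259.74ms (2/7)
9. 6753.247ms @ 52/7 + 519.481ms (4/7)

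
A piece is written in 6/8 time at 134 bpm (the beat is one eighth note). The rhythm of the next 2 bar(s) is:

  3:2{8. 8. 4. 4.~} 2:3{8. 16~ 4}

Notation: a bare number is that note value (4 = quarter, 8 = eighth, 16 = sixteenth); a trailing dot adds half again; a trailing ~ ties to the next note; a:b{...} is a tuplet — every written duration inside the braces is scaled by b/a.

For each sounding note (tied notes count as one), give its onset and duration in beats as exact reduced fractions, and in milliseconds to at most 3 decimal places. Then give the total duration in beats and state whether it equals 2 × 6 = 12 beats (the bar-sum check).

1) 0.0ms=0b +447.761ms=1b
2) 447.761ms=1b +447.761ms=1b
3) 895.522ms=2b +895.522ms=2b
4) 1791.045ms=4b +1902.985ms=17/4b
5) 3694.03ms=33/4b +1679.104ms=15/4b
Σ=12b of 12 (134bpm 6/8) — PASS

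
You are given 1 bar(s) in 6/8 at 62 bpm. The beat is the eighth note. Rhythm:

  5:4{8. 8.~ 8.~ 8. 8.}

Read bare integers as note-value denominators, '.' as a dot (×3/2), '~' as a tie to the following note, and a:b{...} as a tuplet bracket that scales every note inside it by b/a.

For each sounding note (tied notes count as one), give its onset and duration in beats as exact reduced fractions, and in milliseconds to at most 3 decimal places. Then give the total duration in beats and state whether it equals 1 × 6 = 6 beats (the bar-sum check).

1) 0.0ms=0b +1161.29ms=6/5b
2) 1161.29ms=6/5b +3483.871ms=18/5b
3) 4645.161ms=24/5b +1161.29ms=6/5b
Σ=6b of 6 (62bpm 6/8) — PASS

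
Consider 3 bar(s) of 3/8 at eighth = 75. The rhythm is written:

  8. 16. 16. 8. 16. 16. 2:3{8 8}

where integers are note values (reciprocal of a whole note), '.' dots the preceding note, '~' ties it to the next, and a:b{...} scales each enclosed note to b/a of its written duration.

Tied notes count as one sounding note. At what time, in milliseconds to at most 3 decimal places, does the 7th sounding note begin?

note 7 onset = 6b = 4800.0ms

1. 0.0ms @ 0 + 1200.0ms (3/2)
2. 1200.0ms @ 3/2 + 600.0ms (3/4)
3. 1800.0ms @ 9/4 + 600.0ms (3/4)
4. 2400.0ms @ 3 + 1200.0ms (3/2)
5. 3600.0ms @ 9/2 + 600.0ms (3/4)
6. 4200.0ms @ 21/4 + 600.0ms (3/4)
7. 4800.0ms @ 6 + 1200.0ms (3/2)
8. 6000.0ms @ 15/2 + 1200.0ms (3/2)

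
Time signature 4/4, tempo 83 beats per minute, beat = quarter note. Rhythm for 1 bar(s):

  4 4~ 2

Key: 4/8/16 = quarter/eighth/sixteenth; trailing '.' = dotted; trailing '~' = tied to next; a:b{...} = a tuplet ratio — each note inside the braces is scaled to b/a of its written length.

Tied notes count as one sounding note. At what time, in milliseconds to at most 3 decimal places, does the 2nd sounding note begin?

note 2 onset = 1b = 722.892ms

1. 0.0ms @ 0 + 722.892ms (1)
2. 722.892ms @ 1 + 2168.675ms (3)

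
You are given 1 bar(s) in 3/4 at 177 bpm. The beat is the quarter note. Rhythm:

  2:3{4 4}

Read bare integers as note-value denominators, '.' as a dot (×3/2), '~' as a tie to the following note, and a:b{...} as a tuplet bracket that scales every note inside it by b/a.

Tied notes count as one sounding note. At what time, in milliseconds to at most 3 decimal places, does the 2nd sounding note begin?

1. 0.0ms @ 0 + 508.475ms (3/2)
2. 508.475ms @ 3/2 + 508.475ms (3/2)

note 2 onset = 3/2b = 508.475ms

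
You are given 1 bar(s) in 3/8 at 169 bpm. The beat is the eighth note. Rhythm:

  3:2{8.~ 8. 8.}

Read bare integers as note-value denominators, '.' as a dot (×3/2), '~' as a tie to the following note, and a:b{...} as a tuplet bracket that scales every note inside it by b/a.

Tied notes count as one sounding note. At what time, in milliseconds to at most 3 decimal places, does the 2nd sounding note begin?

1. 0.0ms @ 0 + 710.059ms (2)
2. 710.059ms @ 2 + 355.03ms (1)

note 2 onset = 2b = 710.059ms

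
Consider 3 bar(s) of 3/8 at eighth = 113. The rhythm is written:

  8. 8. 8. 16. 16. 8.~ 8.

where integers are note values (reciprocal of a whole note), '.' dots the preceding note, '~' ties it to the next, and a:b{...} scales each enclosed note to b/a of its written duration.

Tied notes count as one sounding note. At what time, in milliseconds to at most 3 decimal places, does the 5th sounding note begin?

note 5 onset = 21/4b = 2787.611ms

1. 0.0ms @ 0 + 796.46ms (3/2)
2. 796.46ms @ 3/2 + 796.46ms (3/2)
3. 1592.92ms @ 3 + 796.46ms (3/2)
4. 2389.381ms @ 9/2 + 398.23ms (3/4)
5. 2787.611ms @ 21/4 + 398.23ms (3/4)
6. 3185.841ms @ 6 + 1592.92ms (3)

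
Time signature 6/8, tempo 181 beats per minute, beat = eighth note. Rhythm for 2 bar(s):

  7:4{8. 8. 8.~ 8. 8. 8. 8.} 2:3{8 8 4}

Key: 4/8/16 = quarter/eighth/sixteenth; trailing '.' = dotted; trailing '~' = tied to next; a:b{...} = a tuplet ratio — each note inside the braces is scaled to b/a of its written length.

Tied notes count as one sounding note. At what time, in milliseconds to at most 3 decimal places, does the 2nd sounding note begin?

1. 0.0ms @ 0 + 284.136ms (6/7)
2. 284.136ms @ 6/7 + 284.136ms (6/7)
3. 568.272ms @ 12/7 + 568.272ms (12/7)
4. 1136.543ms @ 24/7 + 284.136ms (6/7)
5. 1420.679ms @ 30/7 + 284.136ms (6/7)
6. 1704.815ms @ 36/7 + 284.136ms (6/7)
7. 1988.95ms @ 6 + 497.238ms (3/2)
8. 2486.188ms @ 15/2 + 497.238ms (3/2)
9. 2983.425ms @ 9 + 994.475ms (3)

note 2 onset = 6/7b = 284.136ms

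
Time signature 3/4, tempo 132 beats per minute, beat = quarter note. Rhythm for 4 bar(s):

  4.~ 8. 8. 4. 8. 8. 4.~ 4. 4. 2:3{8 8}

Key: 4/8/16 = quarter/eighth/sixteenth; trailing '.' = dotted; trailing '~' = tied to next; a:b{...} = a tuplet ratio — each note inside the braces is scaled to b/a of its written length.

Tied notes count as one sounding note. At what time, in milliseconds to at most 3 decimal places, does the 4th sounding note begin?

1. 0.0ms @ 0 + 1022.727ms (9/4)
2. 1022.727ms @ 9/4 + 340.909ms (3/4)
3. 1363.636ms @ 3 + 681.818ms (3/2)
4. 2045.455ms @ 9/2 + 340.909ms (3/4)
5. 2386.364ms @ 21/4 + 340.909ms (3/4)
6. 2727.273ms @ 6 + 1363.636ms (3)
7. 4090.909ms @ 9 + 681.818ms (3/2)
8. 4772.727ms @ 21/2 + 340.909ms (3/4)
9. 5113.636ms @ 45/4 + 340.909ms (3/4)

note 4 onset = 9/2b = 2045.455ms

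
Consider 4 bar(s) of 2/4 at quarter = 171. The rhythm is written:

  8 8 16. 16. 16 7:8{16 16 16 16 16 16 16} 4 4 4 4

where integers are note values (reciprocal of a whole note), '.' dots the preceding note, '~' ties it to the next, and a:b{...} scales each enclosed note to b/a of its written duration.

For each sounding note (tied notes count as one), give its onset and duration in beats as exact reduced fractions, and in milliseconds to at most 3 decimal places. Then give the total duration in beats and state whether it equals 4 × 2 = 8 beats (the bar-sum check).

1) 0.0ms=0b +175.439ms=1/2b
2) 175.439ms=1/2b +175.439ms=1/2b
3) 350.877ms=1b +131.579ms=3/8b
4) 482.456ms=11/8b +131.579ms=3/8b
5) 614.035ms=7/4b +87.719ms=1/4b
6) 701.754ms=2b +100.251ms=2/7b
7) 802.005ms=16/7b +100.251ms=2/7b
8) 902.256ms=18/7b +100.251ms=2/7b
9) 1002.506ms=20/7b +100.251ms=2/7b
10) 1102.757ms=22/7b +100.251ms=2/7b
11) 1203.008ms=24/7b +100.251ms=2/7b
12) 1303.258ms=26/7b +100.251ms=2/7b
13) 1403.509ms=4b +350.877ms=1b
14) 1754.386ms=5b +350.877ms=1b
15) 2105.263ms=6b +350.877ms=1b
16) 2456.14ms=7b +350.877ms=1b
Σ=8b of 8 (171bpm 2/4) — PASS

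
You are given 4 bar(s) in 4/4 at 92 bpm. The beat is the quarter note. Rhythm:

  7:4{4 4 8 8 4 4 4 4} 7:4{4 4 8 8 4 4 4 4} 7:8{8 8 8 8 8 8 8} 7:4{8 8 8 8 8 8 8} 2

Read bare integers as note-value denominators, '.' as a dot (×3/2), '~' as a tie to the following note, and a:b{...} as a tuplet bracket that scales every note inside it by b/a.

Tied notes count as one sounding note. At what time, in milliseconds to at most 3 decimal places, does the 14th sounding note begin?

note 14 onset = 44/7b = 4099.379ms

1. 0.0ms @ 0 + 372.671ms (4/7)
2. 372.671ms @ 4/7 + 372.671ms (4/7)
3. 745.342ms @ 8/7 + 186.335ms (2/7)
4. 931.677ms @ 10/7 + 186.335ms (2/7)
5. 1118.012ms @ 12/7 + 372.671ms (4/7)
6. 1490.683ms @ 16/7 + 372.671ms (4/7)
7. 1863.354ms @ 20/7 + 372.671ms (4/7)
8. 2236.025ms @ 24/7 + 372.671ms (4/7)
9. 2608.696ms @ 4 + 372.671ms (4/7)
10. 2981.366ms @ 32/7 + 372.671ms (4/7)
11. 3354.037ms @ 36/7 + 186.335ms (2/7)
12. 3540.373ms @ 38/7 + 186.335ms (2/7)
13. 3726.708ms @ 40/7 + 372.671ms (4/7)
14. 4099.379ms @ 44/7 + 372.671ms (4/7)
15. 4472.05ms @ 48/7 + 372.671ms (4/7)
16. 4844.72ms @ 52/7 + 372.671ms (4/7)
17. 5217.391ms @ 8 + 372.671ms (4/7)
18. 5590.062ms @ 60/7 + 372.671ms (4/7)
19. 5962.733ms @ 64/7 + 372.671ms (4/7)
20. 6335.404ms @ 68/7 + 372.671ms (4/7)
21. 6708.075ms @ 72/7 + 372.671ms (4/7)
22. 7080.745ms @ 76/7 + 372.671ms (4/7)
23. 7453.416ms @ 80/7 + 372.671ms (4/7)
24. 7826.087ms @ 12 + 186.335ms (2/7)
25. 8012.422ms @ 86/7 + 186.335ms (2/7)
26. 8198.758ms @ 88/7 + 186.335ms (2/7)
27. 8385.093ms @ 90/7 + 186.335ms (2/7)
28. 8571.429ms @ 92/7 + 186.335ms (2/7)
29. 8757.764ms @ 94/7 + 186.335ms (2/7)
30. 8944.099ms @ 96/7 + 186.335ms (2/7)
31. 9130.435ms @ 14 + 1304.348ms (2)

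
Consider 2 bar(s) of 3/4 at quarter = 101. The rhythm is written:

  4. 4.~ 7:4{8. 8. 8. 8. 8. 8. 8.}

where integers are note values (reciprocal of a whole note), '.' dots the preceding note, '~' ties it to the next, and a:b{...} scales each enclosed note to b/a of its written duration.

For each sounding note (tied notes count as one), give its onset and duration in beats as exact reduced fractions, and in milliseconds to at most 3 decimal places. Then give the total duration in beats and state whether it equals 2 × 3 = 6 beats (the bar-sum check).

1) 0.0ms=0b +891.089ms=3/2b
2) 891.089ms=3/2b +1145.686ms=27/14b
3) 2036.775ms=24/7b +254.597ms=3/7b
4) 2291.372ms=27/7b +254.597ms=3/7b
5) 2545.969ms=30/7b +254.597ms=3/7b
6) 2800.566ms=33/7b +254.597ms=3/7b
7) 3055.163ms=36/7b +254.597ms=3/7b
8) 3309.76ms=39/7b +254.597ms=3/7b
Σ=6b of 6 (101bpm 3/4) — PASS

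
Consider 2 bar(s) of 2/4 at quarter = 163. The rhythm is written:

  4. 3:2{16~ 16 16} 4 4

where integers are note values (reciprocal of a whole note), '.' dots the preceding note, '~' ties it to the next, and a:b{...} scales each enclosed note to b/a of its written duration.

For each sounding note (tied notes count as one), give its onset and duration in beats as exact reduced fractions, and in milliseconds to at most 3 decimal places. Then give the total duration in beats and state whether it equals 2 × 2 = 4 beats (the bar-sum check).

1) 0.0ms=0b +552.147ms=3/2b
2) 552.147ms=3/2b +122.699ms=1/3b
3) 674.847ms=11/6b +61.35ms=1/6b
4) 736.196ms=2b +368.098ms=1b
5) 1104.294ms=3b +368.098ms=1b
Σ=4b of 4 (163bpm 2/4) — PASS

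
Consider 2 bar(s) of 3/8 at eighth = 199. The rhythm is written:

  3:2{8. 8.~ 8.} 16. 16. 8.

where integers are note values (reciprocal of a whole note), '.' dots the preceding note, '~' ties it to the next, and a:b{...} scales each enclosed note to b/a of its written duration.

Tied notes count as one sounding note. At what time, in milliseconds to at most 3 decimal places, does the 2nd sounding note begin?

1. 0.0ms @ 0 + 301.508ms (1)
2. 301.508ms @ 1 + 603.015ms (2)
3. 904.523ms @ 3 + 226.131ms (3/4)
4. 1130.653ms @ 15/4 + 226.131ms (3/4)
5. 1356.784ms @ 9/2 + 452.261ms (3/2)

note 2 onset = 1b = 301.508ms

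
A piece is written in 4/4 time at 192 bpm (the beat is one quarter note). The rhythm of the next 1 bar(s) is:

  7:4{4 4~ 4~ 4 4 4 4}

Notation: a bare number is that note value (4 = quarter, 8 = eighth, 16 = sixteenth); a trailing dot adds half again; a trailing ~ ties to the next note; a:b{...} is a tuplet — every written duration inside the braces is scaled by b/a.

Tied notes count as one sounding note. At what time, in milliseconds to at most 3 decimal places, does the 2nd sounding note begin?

note 2 onset = 4/7b = 178.571ms

1. 0.0ms @ 0 + 178.571ms (4/7)
2. 178.571ms @ 4/7 + 535.714ms (12/7)
3. 714.286ms @ 16/7 + 178.571ms (4/7)
4. 892.857ms @ 20/7 + 178.571ms (4/7)
5. 1071.429ms @ 24/7 + 178.571ms (4/7)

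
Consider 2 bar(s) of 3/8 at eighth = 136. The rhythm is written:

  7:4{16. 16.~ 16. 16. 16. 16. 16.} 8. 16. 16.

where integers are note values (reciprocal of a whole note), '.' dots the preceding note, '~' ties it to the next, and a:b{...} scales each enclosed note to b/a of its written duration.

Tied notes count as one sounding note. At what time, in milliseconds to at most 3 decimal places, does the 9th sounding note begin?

1. 0.0ms @ 0 + 189.076ms (3/7)
2. 189.076ms @ 3/7 + 378.151ms (6/7)
3. 567.227ms @ 9/7 + 189.076ms (3/7)
4. 756.303ms @ 12/7 + 189.076ms (3/7)
5. 945.378ms @ 15/7 + 189.076ms (3/7)
6. 1134.454ms @ 18/7 + 189.076ms (3/7)
7. 1323.529ms @ 3 + 661.765ms (3/2)
8. 1985.294ms @ 9/2 + 330.882ms (3/4)
9. 2316.176ms @ 21/4 + 330.882ms (3/4)

note 9 onset = 21/4b = 2316.176ms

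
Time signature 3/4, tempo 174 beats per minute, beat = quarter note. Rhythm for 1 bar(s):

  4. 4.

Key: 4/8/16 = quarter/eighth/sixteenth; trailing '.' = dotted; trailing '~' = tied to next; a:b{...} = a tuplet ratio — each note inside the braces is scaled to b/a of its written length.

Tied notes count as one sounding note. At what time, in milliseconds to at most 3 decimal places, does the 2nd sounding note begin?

note 2 onset = 3/2b = 517.241ms

1. 0.0ms @ 0 + 517.241ms (3/2)
2. 517.241ms @ 3/2 + 517.241ms (3/2)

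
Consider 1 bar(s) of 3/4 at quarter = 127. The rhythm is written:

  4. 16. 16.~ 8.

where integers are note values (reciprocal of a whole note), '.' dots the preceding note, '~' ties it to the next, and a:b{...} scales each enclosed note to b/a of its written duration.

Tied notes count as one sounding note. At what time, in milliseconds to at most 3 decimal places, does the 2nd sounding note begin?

1. 0.0ms @ 0 + 708.661ms (3/2)
2. 708.661ms @ 3/2 + 177.165ms (3/8)
3. 885.827ms @ 15/8 + 531.496ms (9/8)

note 2 onset = 3/2b = 708.661ms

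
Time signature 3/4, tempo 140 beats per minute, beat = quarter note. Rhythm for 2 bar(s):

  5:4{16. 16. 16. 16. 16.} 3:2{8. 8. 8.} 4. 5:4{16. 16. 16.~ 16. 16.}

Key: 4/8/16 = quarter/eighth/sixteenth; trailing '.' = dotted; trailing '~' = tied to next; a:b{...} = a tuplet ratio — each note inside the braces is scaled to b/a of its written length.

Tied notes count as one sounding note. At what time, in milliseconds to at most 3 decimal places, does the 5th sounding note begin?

1. 0.0ms @ 0 + 128.571ms (3/10)
2. 128.571ms @ 3/10 + 128.571ms (3/10)
3. 257.143ms @ 3/5 + 128.571ms (3/10)
4. 385.714ms @ 9/10 + 128.571ms (3/10)
5. 514.286ms @ 6/5 + 128.571ms (3/10)
6. 642.857ms @ 3/2 + 214.286ms (1/2)
7. 857.143ms @ 2 + 214.286ms (1/2)
8. 1071.429ms @ 5/2 + 214.286ms (1/2)
9. 1285.714ms @ 3 + 642.857ms (3/2)
10. 1928.571ms @ 9/2 + 128.571ms (3/10)
11. 2057.143ms @ 24/5 + 128.571ms (3/10)
12. 2185.714ms @ 51/10 + 257.143ms (3/5)
13. 2442.857ms @ 57/10 + 128.571ms (3/10)

note 5 onset = 6/5b = 514.286ms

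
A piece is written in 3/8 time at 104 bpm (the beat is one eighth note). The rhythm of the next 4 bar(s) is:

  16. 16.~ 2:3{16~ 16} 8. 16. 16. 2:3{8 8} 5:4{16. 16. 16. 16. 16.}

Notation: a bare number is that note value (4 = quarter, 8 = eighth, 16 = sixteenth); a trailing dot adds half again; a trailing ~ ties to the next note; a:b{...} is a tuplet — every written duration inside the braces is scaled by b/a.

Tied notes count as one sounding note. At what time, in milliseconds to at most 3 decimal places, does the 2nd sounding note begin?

1. 0.0ms @ 0 + 432.692ms (3/4)
2. 432.692ms @ 3/4 + 1298.077ms (9/4)
3. 1730.769ms @ 3 + 865.385ms (3/2)
4. 2596.154ms @ 9/2 + 432.692ms (3/4)
5. 3028.846ms @ 21/4 + 432.692ms (3/4)
6. 3461.538ms @ 6 + 865.385ms (3/2)
7. 4326.923ms @ 15/2 + 865.385ms (3/2)
8. 5192.308ms @ 9 + 346.154ms (3/5)
9. 5538.462ms @ 48/5 + 346.154ms (3/5)
10. 5884.615ms @ 51/5 + 346.154ms (3/5)
11. 6230.769ms @ 54/5 + 346.154ms (3/5)
12. 6576.923ms @ 57/5 + 346.154ms (3/5)

note 2 onset = 3/4b = 432.692ms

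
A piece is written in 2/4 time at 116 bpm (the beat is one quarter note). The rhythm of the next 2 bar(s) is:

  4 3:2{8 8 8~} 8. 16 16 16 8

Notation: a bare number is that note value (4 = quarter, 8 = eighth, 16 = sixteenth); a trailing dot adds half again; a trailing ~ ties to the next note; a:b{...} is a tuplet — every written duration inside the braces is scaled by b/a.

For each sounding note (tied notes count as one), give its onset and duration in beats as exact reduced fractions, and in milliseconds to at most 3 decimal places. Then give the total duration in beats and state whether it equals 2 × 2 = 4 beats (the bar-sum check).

1) 0.0ms=0b +517.241ms=1b
2) 517.241ms=1b +172.414ms=1/3b
3) 689.655ms=4/3b +172.414ms=1/3b
4) 862.069ms=5/3b +560.345ms=13/12b
5) 1422.414ms=11/4b +129.31ms=1/4b
6) 1551.724ms=3b +129.31ms=1/4b
7) 1681.034ms=13/4b +129.31ms=1/4b
8) 1810.345ms=7/2b +258.621ms=1/2b
Σ=4b of 4 (116bpm 2/4) — PASS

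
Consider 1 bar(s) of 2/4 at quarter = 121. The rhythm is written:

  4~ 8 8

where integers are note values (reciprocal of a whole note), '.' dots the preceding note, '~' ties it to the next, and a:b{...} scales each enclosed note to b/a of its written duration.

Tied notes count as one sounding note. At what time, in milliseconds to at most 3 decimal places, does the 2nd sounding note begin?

note 2 onset = 3/2b = 743.802ms

1. 0.0ms @ 0 + 743.802ms (3/2)
2. 743.802ms @ 3/2 + 247.934ms (1/2)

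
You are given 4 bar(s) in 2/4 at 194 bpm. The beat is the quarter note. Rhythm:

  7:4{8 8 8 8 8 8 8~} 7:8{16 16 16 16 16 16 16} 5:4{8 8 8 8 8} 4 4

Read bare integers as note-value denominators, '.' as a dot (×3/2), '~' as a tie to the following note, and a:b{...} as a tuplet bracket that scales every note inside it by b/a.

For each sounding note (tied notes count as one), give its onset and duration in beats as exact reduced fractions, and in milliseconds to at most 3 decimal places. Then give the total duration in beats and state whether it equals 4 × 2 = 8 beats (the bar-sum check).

1) 0.0ms=0b +88.365ms=2/7b
2) 88.365ms=2/7b +88.365ms=2/7b
3) 176.73ms=4/7b +88.365ms=2/7b
4) 265.096ms=6/7b +88.365ms=2/7b
5) 353.461ms=8/7b +88.365ms=2/7b
6) 441.826ms=10/7b +88.365ms=2/7b
7) 530.191ms=12/7b +176.73ms=4/7b
8) 706.922ms=16/7b +88.365ms=2/7b
9) 795.287ms=18/7b +88.365ms=2/7b
10) 883.652ms=20/7b +88.365ms=2/7b
11) 972.018ms=22/7b +88.365ms=2/7b
12) 1060.383ms=24/7b +88.365ms=2/7b
13) 1148.748ms=26/7b +88.365ms=2/7b
14) 1237.113ms=4b +123.711ms=2/5b
15) 1360.825ms=22/5b +123.711ms=2/5b
16) 1484.536ms=24/5b +123.711ms=2/5b
17) 1608.247ms=26/5b +123.711ms=2/5b
18) 1731.959ms=28/5b +123.711ms=2/5b
19) 1855.67ms=6b +309.278ms=1b
20) 2164.948ms=7b +309.278ms=1b
Σ=8b of 8 (194bpm 2/4) — PASS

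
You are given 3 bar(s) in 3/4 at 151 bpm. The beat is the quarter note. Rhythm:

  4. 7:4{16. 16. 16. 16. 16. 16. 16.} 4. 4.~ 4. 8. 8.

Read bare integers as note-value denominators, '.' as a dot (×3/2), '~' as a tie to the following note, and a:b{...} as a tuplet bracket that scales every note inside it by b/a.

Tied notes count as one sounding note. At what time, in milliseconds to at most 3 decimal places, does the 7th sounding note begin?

1. 0.0ms @ 0 + 596.026ms (3/2)
2. 596.026ms @ 3/2 + 85.147ms (3/14)
3. 681.173ms @ 12/7 + 85.147ms (3/14)
4. 766.32ms @ 27/14 + 85.147ms (3/14)
5. 851.466ms @ 15/7 + 85.147ms (3/14)
6. 936.613ms @ 33/14 + 85.147ms (3/14)
7. 1021.76ms @ 18/7 + 85.147ms (3/14)
8. 1106.906ms @ 39/14 + 85.147ms (3/14)
9. 1192.053ms @ 3 + 596.026ms (3/2)
10. 1788.079ms @ 9/2 + 1192.053ms (3)
11. 2980.132ms @ 15/2 + 298.013ms (3/4)
12. 3278.146ms @ 33/4 + 298.013ms (3/4)

note 7 onset = 18/7b = 1021.76ms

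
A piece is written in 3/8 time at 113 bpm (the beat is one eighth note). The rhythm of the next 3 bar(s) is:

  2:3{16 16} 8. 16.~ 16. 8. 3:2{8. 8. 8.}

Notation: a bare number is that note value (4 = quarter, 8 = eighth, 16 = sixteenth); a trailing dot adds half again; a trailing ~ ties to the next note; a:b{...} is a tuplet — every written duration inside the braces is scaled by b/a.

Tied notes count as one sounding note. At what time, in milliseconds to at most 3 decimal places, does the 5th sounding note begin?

note 5 onset = 9/2b = 2389.381ms

1. 0.0ms @ 0 + 398.23ms (3/4)
2. 398.23ms @ 3/4 + 398.23ms (3/4)
3. 796.46ms @ 3/2 + 796.46ms (3/2)
4. 1592.92ms @ 3 + 796.46ms (3/2)
5. 2389.381ms @ 9/2 + 796.46ms (3/2)
6. 3185.841ms @ 6 + 530.973ms (1)
7. 3716.814ms @ 7 + 530.973ms (1)
8. 4247.788ms @ 8 + 530.973ms (1)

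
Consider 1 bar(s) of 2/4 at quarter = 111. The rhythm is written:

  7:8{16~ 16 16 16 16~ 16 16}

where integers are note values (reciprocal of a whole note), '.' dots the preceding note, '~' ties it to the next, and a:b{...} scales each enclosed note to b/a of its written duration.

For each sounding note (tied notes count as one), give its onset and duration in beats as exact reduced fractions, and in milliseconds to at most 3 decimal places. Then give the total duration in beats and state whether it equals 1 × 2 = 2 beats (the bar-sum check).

1) 0.0ms=0b +308.88ms=4/7b
2) 308.88ms=4/7b +154.44ms=2/7b
3) 463.32ms=6/7b +154.44ms=2/7b
4) 617.761ms=8/7b +308.88ms=4/7b
5) 926.641ms=12/7b +154.44ms=2/7b
Σ=2b of 2 (111bpm 2/4) — PASS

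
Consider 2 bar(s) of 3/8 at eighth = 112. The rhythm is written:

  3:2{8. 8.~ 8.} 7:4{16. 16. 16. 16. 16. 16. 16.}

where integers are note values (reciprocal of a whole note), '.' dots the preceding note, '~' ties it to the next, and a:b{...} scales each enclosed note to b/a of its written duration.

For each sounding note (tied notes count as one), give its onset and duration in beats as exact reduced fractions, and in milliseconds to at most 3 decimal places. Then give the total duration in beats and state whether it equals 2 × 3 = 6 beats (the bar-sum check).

1) 0.0ms=0b +535.714ms=1b
2) 535.714ms=1b +1071.429ms=2b
3) 1607.143ms=3b +229.592ms=3/7b
4) 1836.735ms=24/7b +229.592ms=3/7b
5) 2066.327ms=27/7b +229.592ms=3/7b
6) 2295.918ms=30/7b +229.592ms=3/7b
7) 2525.51ms=33/7b +229.592ms=3/7b
8) 2755.102ms=36/7b +229.592ms=3/7b
9) 2984.694ms=39/7b +229.592ms=3/7b
Σ=6b of 6 (112bpm 3/8) — PASS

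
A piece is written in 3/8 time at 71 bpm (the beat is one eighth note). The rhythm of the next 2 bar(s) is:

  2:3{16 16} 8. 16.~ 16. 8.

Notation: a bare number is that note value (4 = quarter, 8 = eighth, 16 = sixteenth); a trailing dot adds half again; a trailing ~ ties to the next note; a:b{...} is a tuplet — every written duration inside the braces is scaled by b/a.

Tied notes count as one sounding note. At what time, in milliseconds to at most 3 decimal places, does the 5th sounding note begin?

note 5 onset = 9/2b = 3802.817ms

1. 0.0ms @ 0 + 633.803ms (3/4)
2. 633.803ms @ 3/4 + 633.803ms (3/4)
3. 1267.606ms @ 3/2 + 1267.606ms (3/2)
4. 2535.211ms @ 3 + 1267.606ms (3/2)
5. 3802.817ms @ 9/2 + 1267.606ms (3/2)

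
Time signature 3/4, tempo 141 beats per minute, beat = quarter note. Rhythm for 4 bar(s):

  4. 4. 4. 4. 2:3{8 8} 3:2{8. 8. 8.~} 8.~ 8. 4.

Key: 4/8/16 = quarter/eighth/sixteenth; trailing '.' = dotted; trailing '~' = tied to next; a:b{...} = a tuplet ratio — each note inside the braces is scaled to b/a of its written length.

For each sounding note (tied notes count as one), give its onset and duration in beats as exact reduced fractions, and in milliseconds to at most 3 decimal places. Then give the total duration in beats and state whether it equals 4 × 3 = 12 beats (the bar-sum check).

1) 0.0ms=0b +638.298ms=3/2b
2) 638.298ms=3/2b +638.298ms=3/2b
3) 1276.596ms=3b +638.298ms=3/2b
4) 1914.894ms=9/2b +638.298ms=3/2b
5) 2553.191ms=6b +319.149ms=3/4b
6) 2872.34ms=27/4b +319.149ms=3/4b
7) 3191.489ms=15/2b +212.766ms=1/2b
8) 3404.255ms=8b +212.766ms=1/2b
9) 3617.021ms=17/2b +851.064ms=2b
10) 4468.085ms=21/2b +638.298ms=3/2b
Σ=12b of 12 (141bpm 3/4) — PASS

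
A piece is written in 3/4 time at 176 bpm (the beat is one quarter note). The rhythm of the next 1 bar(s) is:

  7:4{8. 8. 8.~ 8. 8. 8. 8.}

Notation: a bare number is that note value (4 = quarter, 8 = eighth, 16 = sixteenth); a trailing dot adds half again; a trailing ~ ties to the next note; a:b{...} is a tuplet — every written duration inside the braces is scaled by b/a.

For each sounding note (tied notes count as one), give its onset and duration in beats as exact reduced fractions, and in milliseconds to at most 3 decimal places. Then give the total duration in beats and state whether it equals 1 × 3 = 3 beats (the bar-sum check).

1) 0.0ms=0b +146.104ms=3/7b
2) 146.104ms=3/7b +146.104ms=3/7b
3) 292.208ms=6/7b +292.208ms=6/7b
4) 584.416ms=12/7b +146.104ms=3/7b
5) 730.519ms=15/7b +146.104ms=3/7b
6) 876.623ms=18/7b +146.104ms=3/7b
Σ=3b of 3 (176bpm 3/4) — PASS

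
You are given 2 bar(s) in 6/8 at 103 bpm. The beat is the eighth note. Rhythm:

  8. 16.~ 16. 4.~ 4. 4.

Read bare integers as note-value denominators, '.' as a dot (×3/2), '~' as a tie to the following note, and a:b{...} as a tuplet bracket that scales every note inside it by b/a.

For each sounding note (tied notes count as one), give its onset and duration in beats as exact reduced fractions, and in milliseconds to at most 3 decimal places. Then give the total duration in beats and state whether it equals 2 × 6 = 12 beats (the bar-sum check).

1) 0.0ms=0b +873.786ms=3/2b
2) 873.786ms=3/2b +873.786ms=3/2b
3) 1747.573ms=3b +3495.146ms=6b
4) 5242.718ms=9b +1747.573ms=3b
Σ=12b of 12 (103bpm 6/8) — PASS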